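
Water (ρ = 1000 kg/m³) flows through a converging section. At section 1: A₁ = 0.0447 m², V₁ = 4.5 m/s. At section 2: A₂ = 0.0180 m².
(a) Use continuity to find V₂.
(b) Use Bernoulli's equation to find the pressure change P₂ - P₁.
(a) Continuity: A₁V₁=A₂V₂ -> V₂=A₁V₁/A₂=0.0447*4.5/0.0180=11.18 m/s
(b) Bernoulli: P₂-P₁=0.5*rho*(V₁^2-V₂^2)/1000=0.5*1000*(4.5^2-11.18^2)/1000=-52.37 kPa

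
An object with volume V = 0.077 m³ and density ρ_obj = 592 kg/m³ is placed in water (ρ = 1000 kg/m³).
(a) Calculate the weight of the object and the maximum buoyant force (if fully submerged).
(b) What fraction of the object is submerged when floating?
(a) W=rho_obj*g*V=592*9.81*0.077=447.2 N; F_B(max)=rho*g*V=1000*9.81*0.077=755.4 N
(b) Floating fraction=rho_obj/rho=592/1000=0.592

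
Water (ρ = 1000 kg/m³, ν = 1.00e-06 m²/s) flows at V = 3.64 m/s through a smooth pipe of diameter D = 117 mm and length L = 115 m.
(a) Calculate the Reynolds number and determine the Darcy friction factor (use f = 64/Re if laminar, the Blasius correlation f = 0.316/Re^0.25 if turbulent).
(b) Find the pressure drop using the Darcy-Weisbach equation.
(a) Re = V·D/ν = 3.64·0.117/1.00e-06 = 425880 → turbulent (Re > 4000); f = 0.316/Re^0.25 = 0.316/425880^0.25 = 0.01237 (Blasius is strictly valid for Re ≲ 1e5; used here as the smooth-pipe estimate the problem specifies)
(b) Darcy-Weisbach: ΔP = f·(L/D)·½ρV²/1000 = 0.01237·(115/0.117)·½·1000·3.64²/1000 = 80.55 kPa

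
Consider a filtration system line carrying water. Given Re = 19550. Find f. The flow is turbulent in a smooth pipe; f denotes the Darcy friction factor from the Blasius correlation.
Formula: f = \frac{0.316}{Re^{0.25}}
f = 0.316/19550^0.25 = 0.02672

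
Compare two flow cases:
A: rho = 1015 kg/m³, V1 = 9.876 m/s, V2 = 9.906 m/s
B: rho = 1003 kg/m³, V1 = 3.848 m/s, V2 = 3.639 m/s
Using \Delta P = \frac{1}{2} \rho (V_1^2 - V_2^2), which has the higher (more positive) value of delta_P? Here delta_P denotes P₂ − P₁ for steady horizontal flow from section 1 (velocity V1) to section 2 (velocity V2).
delta_P(A) = -0.3012 kPa, delta_P(B) = 0.7847 kPa. Answer: B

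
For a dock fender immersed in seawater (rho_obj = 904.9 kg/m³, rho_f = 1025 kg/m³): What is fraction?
Formula: f_{sub} = \frac{\rho_{obj}}{\rho_f}
fraction = 904.9/1025 = 0.8828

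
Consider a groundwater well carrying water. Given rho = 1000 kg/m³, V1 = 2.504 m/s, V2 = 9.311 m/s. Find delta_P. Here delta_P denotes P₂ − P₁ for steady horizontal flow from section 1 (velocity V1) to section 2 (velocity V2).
Formula: \Delta P = \frac{1}{2} \rho (V_1^2 - V_2^2)
delta_P = 0.5·1000·(2.504² − 9.311²)/1000 = -40.21 kPa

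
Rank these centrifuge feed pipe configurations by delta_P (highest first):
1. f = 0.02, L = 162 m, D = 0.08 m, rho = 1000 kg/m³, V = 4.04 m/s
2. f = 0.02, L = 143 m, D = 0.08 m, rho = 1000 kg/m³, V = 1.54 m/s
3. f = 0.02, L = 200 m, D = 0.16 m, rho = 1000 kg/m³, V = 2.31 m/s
Case 1: delta_P = 330.5 kPa
Case 2: delta_P = 42.39 kPa
Case 3: delta_P = 66.7 kPa
Ranking (highest first): 1, 3, 2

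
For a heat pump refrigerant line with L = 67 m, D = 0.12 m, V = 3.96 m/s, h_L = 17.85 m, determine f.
Formula: h_L = f \frac{L}{D} \frac{V^2}{2g}
Substituting knowns: 17.85 = f·(67/0.12)·3.96²/(2·9.81)
Solving for f: f = 17.85·2·9.81/((67/0.12)·3.96²) = 0.04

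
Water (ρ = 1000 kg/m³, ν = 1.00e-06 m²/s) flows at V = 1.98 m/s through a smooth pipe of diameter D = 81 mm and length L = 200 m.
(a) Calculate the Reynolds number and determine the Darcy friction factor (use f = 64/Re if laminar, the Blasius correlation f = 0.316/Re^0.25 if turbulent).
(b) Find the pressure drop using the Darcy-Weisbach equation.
(a) Re = V·D/ν = 1.98·0.081/1.00e-06 = 160380 → turbulent (Re > 4000); f = 0.316/Re^0.25 = 0.316/160380^0.25 = 0.015791 (Blasius is strictly valid for Re ≲ 1e5; used here as the smooth-pipe estimate the problem specifies)
(b) Darcy-Weisbach: ΔP = f·(L/D)·½ρV²/1000 = 0.015791·(200/0.081)·½·1000·1.98²/1000 = 76.43 kPa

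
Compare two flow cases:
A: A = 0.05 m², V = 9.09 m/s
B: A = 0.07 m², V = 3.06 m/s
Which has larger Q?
Q(A) = 454.5 L/s, Q(B) = 214.2 L/s. Answer: A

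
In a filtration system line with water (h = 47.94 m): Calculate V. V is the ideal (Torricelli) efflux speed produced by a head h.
Formula: V = \sqrt{2 g h}
V = √(2·9.81·47.94) = 30.67 m/s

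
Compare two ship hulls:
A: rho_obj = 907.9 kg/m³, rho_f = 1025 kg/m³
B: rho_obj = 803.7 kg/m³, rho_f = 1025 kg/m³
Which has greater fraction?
fraction(A) = 0.8858, fraction(B) = 0.7841. Answer: A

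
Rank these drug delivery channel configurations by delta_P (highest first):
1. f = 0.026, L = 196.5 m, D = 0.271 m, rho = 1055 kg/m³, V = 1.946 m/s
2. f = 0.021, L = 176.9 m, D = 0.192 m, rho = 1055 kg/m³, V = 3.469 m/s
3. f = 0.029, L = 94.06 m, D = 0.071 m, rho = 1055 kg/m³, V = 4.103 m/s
Case 1: delta_P = 37.66 kPa
Case 2: delta_P = 122.8 kPa
Case 3: delta_P = 341.2 kPa
Ranking (highest first): 3, 2, 1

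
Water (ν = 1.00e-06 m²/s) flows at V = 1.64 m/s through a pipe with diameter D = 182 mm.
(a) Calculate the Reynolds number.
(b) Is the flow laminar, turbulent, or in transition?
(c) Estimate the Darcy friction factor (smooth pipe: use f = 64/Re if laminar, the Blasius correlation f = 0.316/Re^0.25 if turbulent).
(a) Re = V·D/ν = 1.64·0.182/1.00e-06 = 298480
(b) Flow regime: turbulent (Re > 4000)
(c) Friction factor: f = 0.316/Re^0.25 = 0.316/298480^0.25 = 0.01352 (Blasius is strictly valid for Re ≲ 1e5; used here as the smooth-pipe estimate the problem specifies)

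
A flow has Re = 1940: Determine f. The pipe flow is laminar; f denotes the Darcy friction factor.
Formula: f = \frac{64}{Re}
f = 64/1940 = 0.03299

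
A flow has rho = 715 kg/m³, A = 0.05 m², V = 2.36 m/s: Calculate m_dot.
Formula: \dot{m} = \rho A V
m_dot = 715·0.05·2.36 = 84.37 kg/s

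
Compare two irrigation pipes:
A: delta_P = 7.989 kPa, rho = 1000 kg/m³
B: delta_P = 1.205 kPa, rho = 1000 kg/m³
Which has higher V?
V(A) = 3.997 m/s, V(B) = 1.552 m/s. Answer: A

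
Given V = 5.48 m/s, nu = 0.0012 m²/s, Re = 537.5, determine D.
Formula: Re = \frac{V D}{\nu}
Substituting knowns: 537.5 = 5.48·D/0.0012
Solving for D: D = 537.5·0.0012/5.48 = 0.1177 m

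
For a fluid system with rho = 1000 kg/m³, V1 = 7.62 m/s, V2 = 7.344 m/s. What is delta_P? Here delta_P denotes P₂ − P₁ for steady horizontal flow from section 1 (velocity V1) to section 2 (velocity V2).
Formula: \Delta P = \frac{1}{2} \rho (V_1^2 - V_2^2)
delta_P = 0.5·1000·(7.62² − 7.344²)/1000 = 2.065 kPa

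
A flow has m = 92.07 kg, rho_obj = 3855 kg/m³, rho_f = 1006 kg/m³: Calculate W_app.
Formula: W_{app} = mg\left(1 - \frac{\rho_f}{\rho_{obj}}\right)
W_app = 92.07·9.81·(1 − 1006/3855) = 667.5 N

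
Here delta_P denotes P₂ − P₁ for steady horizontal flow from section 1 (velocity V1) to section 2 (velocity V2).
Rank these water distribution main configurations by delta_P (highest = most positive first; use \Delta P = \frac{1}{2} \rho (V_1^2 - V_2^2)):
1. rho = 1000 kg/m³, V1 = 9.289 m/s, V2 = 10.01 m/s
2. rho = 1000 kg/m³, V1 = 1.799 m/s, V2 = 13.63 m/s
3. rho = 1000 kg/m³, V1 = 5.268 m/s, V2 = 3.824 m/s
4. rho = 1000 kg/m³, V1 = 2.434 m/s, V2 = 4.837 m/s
Case 1: delta_P = -6.957 kPa
Case 2: delta_P = -91.27 kPa
Case 3: delta_P = 6.564 kPa
Case 4: delta_P = -8.736 kPa
Ranking (highest first): 3, 1, 4, 2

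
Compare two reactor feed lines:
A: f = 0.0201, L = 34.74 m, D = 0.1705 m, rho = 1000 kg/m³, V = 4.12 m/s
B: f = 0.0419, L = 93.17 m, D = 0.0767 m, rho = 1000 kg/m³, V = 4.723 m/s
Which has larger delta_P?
delta_P(A) = 34.76 kPa, delta_P(B) = 567.7 kPa. Answer: B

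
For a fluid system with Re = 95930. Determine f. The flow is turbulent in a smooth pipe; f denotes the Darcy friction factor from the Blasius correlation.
Formula: f = \frac{0.316}{Re^{0.25}}
f = 0.316/95930^0.25 = 0.01796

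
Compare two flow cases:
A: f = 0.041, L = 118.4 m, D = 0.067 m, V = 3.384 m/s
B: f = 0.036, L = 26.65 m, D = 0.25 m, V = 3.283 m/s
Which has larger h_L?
h_L(A) = 42.29 m, h_L(B) = 2.108 m. Answer: A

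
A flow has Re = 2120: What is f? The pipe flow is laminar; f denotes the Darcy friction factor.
Formula: f = \frac{64}{Re}
f = 64/2120 = 0.03019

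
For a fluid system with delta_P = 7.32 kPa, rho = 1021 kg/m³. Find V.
Formula: V = \sqrt{\frac{2 \Delta P}{\rho}}
V = √(2·(7.32·1000)/1021) = 3.787 m/s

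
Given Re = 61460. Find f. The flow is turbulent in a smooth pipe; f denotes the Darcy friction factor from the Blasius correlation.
Formula: f = \frac{0.316}{Re^{0.25}}
f = 0.316/61460^0.25 = 0.02007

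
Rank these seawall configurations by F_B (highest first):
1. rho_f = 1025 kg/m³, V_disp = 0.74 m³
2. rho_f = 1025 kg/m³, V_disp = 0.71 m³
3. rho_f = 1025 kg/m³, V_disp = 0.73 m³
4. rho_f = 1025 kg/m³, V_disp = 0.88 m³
Case 1: F_B = 7441 N
Case 2: F_B = 7139 N
Case 3: F_B = 7340 N
Case 4: F_B = 8849 N
Ranking (highest first): 4, 1, 3, 2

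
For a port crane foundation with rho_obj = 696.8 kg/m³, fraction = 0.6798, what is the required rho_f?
Formula: f_{sub} = \frac{\rho_{obj}}{\rho_f}
Substituting knowns: 0.6798 = 696.8/rho_f
Solving for rho_f: rho_f = 696.8/0.6798 = 1025 kg/m³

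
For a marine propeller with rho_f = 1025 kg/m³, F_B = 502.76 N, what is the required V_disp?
Formula: F_B = \rho_f g V_{disp}
Substituting knowns: 502.76 = 1025·9.81·V_disp
Solving for V_disp: V_disp = 502.76/(1025·9.81) = 0.05 m³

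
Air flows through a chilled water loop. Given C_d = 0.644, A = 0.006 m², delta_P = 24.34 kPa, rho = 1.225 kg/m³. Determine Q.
Formula: Q = C_d A \sqrt{\frac{2 \Delta P}{\rho}}
Q = 0.644·0.006·√(2·(24.34·1000)/1.225)·1000 = 770.3 L/s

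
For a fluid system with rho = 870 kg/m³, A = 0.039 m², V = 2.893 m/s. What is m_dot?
Formula: \dot{m} = \rho A V
m_dot = 870·0.039·2.893 = 98.16 kg/s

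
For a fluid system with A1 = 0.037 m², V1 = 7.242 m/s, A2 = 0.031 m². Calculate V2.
Formula: V_2 = \frac{A_1 V_1}{A_2}
V2 = 0.037·7.242/0.031 = 8.644 m/s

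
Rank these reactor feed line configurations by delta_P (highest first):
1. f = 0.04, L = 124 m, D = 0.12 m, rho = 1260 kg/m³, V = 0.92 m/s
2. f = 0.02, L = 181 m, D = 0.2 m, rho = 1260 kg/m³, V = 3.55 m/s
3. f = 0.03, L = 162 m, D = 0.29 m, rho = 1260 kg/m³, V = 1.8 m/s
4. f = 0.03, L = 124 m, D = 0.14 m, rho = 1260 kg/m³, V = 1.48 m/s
Case 1: delta_P = 22.04 kPa
Case 2: delta_P = 143.7 kPa
Case 3: delta_P = 34.21 kPa
Case 4: delta_P = 36.67 kPa
Ranking (highest first): 2, 4, 3, 1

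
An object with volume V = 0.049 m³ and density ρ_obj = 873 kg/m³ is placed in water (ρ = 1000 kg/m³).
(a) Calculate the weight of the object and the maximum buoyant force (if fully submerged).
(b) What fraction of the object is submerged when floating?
(a) W=rho_obj*g*V=873*9.81*0.049=419.6 N; F_B(max)=rho*g*V=1000*9.81*0.049=480.7 N
(b) Floating fraction=rho_obj/rho=873/1000=0.873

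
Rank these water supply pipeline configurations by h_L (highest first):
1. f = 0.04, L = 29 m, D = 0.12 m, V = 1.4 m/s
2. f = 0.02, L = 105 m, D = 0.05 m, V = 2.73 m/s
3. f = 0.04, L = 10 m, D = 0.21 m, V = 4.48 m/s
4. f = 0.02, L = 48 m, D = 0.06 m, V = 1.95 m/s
Case 1: h_L = 0.9657 m
Case 2: h_L = 15.95 m
Case 3: h_L = 1.948 m
Case 4: h_L = 3.101 m
Ranking (highest first): 2, 4, 3, 1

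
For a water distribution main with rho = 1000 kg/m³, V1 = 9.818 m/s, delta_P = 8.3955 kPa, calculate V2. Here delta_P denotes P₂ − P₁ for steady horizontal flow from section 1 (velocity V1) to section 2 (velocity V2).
Formula: \Delta P = \frac{1}{2} \rho (V_1^2 - V_2^2)
Substituting knowns: 8.3955 = 0.5·1000·(9.818² − V2²)/1000
Solving for V2: V2 = √(9.818² − 2·(8.3955·1000)/1000) = 8.922 m/s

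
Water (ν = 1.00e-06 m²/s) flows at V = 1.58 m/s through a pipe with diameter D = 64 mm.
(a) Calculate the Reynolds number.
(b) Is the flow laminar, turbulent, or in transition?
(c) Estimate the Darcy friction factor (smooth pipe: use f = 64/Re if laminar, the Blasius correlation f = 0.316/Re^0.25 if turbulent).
(a) Re = V·D/ν = 1.58·0.064/1.00e-06 = 101120
(b) Flow regime: turbulent (Re > 4000)
(c) Friction factor: f = 0.316/Re^0.25 = 0.316/101120^0.25 = 0.01772 (Blasius is strictly valid for Re ≲ 1e5; used here as the smooth-pipe estimate the problem specifies)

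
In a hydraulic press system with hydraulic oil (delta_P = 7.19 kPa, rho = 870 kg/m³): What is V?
Formula: V = \sqrt{\frac{2 \Delta P}{\rho}}
V = √(2·(7.19·1000)/870) = 4.066 m/s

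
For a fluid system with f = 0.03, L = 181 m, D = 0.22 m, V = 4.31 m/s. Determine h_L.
Formula: h_L = f \frac{L}{D} \frac{V^2}{2g}
h_L = 0.03·(181/0.22)·4.31²/(2·9.81) = 23.37 m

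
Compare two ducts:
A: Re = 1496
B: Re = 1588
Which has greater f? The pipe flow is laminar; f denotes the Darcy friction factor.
f(A) = 0.04278, f(B) = 0.0403. Answer: A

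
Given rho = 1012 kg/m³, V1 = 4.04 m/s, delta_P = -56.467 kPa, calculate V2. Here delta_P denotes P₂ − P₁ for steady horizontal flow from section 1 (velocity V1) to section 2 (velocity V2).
Formula: \Delta P = \frac{1}{2} \rho (V_1^2 - V_2^2)
Substituting knowns: -56.467 = 0.5·1012·(4.04² − V2²)/1000
Solving for V2: V2 = √(4.04² − 2·(-56.467·1000)/1012) = 11.31 m/s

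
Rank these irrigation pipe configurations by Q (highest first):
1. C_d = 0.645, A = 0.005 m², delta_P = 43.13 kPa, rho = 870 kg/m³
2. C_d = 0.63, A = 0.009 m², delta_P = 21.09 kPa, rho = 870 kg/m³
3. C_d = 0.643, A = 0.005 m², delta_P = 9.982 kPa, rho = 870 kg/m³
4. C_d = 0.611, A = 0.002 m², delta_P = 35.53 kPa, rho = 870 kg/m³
Case 1: Q = 32.11 L/s
Case 2: Q = 39.48 L/s
Case 3: Q = 15.4 L/s
Case 4: Q = 11.04 L/s
Ranking (highest first): 2, 1, 3, 4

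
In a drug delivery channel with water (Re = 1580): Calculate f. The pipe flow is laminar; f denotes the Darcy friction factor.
Formula: f = \frac{64}{Re}
f = 64/1580 = 0.04051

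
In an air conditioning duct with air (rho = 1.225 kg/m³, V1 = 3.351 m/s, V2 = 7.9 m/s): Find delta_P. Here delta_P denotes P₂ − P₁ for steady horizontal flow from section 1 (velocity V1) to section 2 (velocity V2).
Formula: \Delta P = \frac{1}{2} \rho (V_1^2 - V_2^2)
delta_P = 0.5·1.225·(3.351² − 7.9²)/1000 = -0.03135 kPa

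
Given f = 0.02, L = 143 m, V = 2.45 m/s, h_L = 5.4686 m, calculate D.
Formula: h_L = f \frac{L}{D} \frac{V^2}{2g}
Substituting knowns: 5.4686 = 0.02·(143/D)·2.45²/(2·9.81)
Solving for D: D = 0.02·143·2.45²/(2·9.81·5.4686) = 0.16 m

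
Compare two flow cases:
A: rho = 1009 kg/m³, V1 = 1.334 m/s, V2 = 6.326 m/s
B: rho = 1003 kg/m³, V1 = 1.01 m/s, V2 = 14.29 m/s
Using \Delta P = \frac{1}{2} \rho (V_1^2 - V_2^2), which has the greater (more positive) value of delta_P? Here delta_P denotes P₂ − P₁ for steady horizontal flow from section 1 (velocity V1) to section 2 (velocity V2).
delta_P(A) = -19.29 kPa, delta_P(B) = -101.9 kPa. Answer: A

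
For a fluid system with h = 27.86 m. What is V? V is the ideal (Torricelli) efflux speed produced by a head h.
Formula: V = \sqrt{2 g h}
V = √(2·9.81·27.86) = 23.38 m/s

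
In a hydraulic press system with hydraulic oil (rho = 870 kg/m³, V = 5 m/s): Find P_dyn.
Formula: P_{dyn} = \frac{1}{2} \rho V^2
P_dyn = 0.5·870·5²/1000 = 10.88 kPa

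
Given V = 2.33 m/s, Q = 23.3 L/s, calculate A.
Formula: Q = A V
Substituting knowns: 23.3 = A·2.33·1000
Solving for A: A = (23.3/1000)/2.33 = 0.01 m²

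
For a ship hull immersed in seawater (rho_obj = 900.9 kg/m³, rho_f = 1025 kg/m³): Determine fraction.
Formula: f_{sub} = \frac{\rho_{obj}}{\rho_f}
fraction = 900.9/1025 = 0.8789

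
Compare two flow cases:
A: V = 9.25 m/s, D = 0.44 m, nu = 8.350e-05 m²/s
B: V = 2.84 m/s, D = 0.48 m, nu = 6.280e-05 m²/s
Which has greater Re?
Re(A) = 48743, Re(B) = 21707. Answer: A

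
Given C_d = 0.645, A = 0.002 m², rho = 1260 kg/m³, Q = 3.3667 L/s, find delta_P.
Formula: Q = C_d A \sqrt{\frac{2 \Delta P}{\rho}}
Substituting knowns: 3.3667 = 0.645·0.002·√(2·(delta_P·1000)/1260)·1000
Solving for delta_P: delta_P = ((3.3667/1000)/(0.645·0.002))²·1260/2/1000 = 4.291 kPa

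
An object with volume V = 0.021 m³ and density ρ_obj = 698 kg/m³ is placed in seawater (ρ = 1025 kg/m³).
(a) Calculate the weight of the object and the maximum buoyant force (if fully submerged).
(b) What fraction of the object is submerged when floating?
(a) W=rho_obj*g*V=698*9.81*0.021=143.8 N; F_B(max)=rho*g*V=1025*9.81*0.021=211.2 N
(b) Floating fraction=rho_obj/rho=698/1025=0.681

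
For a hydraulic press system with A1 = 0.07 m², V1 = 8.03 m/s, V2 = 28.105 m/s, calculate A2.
Formula: V_2 = \frac{A_1 V_1}{A_2}
Substituting knowns: 28.105 = 0.07·8.03/A2
Solving for A2: A2 = 0.07·8.03/28.105 = 0.02 m²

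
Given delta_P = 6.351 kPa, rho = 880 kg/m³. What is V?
Formula: V = \sqrt{\frac{2 \Delta P}{\rho}}
V = √(2·(6.351·1000)/880) = 3.799 m/s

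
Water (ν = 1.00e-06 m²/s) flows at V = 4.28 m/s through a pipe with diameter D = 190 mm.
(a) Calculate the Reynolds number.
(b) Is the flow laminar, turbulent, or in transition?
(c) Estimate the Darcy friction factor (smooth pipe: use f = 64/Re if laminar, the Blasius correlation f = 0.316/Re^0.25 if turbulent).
(a) Re = V·D/ν = 4.28·0.19/1.00e-06 = 813200
(b) Flow regime: turbulent (Re > 4000)
(c) Friction factor: f = 0.316/Re^0.25 = 0.316/813200^0.25 = 0.01052 (Blasius is strictly valid for Re ≲ 1e5; used here as the smooth-pipe estimate the problem specifies)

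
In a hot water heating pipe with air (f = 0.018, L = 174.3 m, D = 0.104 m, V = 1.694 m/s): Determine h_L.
Formula: h_L = f \frac{L}{D} \frac{V^2}{2g}
h_L = 0.018·(174.3/0.104)·1.694²/(2·9.81) = 4.412 m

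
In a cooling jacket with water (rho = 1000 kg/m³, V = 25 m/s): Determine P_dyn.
Formula: P_{dyn} = \frac{1}{2} \rho V^2
P_dyn = 0.5·1000·25²/1000 = 312.5 kPa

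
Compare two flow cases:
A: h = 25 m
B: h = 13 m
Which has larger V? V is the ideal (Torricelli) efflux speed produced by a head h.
V(A) = 22.15 m/s, V(B) = 15.97 m/s. Answer: A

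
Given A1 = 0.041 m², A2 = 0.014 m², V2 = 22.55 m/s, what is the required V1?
Formula: V_2 = \frac{A_1 V_1}{A_2}
Substituting knowns: 22.55 = 0.041·V1/0.014
Solving for V1: V1 = 22.55·0.014/0.041 = 7.7 m/s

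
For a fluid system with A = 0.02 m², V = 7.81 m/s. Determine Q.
Formula: Q = A V
Q = 0.02·7.81·1000 = 156.2 L/s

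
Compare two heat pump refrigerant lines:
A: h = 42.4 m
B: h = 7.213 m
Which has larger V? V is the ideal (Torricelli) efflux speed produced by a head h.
V(A) = 28.84 m/s, V(B) = 11.9 m/s. Answer: A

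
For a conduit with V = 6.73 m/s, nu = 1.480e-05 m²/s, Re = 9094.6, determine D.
Formula: Re = \frac{V D}{\nu}
Substituting knowns: 9094.6 = 6.73·D/1.480e-05
Solving for D: D = 9094.6·1.480e-05/6.73 = 0.02 m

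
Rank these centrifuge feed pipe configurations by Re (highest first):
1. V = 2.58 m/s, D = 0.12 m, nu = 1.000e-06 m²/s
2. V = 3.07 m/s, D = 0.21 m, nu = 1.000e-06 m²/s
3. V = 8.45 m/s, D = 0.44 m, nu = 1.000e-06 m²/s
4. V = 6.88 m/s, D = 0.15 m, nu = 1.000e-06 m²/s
Case 1: Re = 309600
Case 2: Re = 644700
Case 3: Re = 3.718e+06
Case 4: Re = 1.032e+06
Ranking (highest first): 3, 4, 2, 1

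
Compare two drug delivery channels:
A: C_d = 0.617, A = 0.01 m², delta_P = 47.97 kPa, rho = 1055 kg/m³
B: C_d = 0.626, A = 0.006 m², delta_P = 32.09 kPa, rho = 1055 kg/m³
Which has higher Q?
Q(A) = 58.84 L/s, Q(B) = 29.3 L/s. Answer: A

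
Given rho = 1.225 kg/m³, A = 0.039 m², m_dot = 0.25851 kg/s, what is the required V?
Formula: \dot{m} = \rho A V
Substituting knowns: 0.25851 = 1.225·0.039·V
Solving for V: V = 0.25851/(1.225·0.039) = 5.411 m/s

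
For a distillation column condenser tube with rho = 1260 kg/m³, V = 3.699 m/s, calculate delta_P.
Formula: V = \sqrt{\frac{2 \Delta P}{\rho}}
Substituting knowns: 3.699 = √(2·(delta_P·1000)/1260)
Solving for delta_P: delta_P = 3.699²·1260/2/1000 = 8.62 kPa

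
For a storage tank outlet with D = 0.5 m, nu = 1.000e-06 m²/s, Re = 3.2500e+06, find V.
Formula: Re = \frac{V D}{\nu}
Substituting knowns: 3.2500e+06 = V·0.5/1.000e-06
Solving for V: V = 3.2500e+06·1.000e-06/0.5 = 6.5 m/s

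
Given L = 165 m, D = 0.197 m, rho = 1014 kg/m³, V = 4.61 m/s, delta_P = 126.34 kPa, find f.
Formula: \Delta P = f \frac{L}{D} \frac{\rho V^2}{2}
Substituting knowns: 126.34 = f·(165/0.197)·0.5·1014·4.61²/1000
Solving for f: f = (126.34·1000)/((165/0.197)·0.5·1014·4.61²) = 0.014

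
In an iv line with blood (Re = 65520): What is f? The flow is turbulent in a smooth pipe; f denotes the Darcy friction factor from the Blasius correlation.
Formula: f = \frac{0.316}{Re^{0.25}}
f = 0.316/65520^0.25 = 0.01975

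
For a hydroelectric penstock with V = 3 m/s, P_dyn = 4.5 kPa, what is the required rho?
Formula: P_{dyn} = \frac{1}{2} \rho V^2
Substituting knowns: 4.5 = 0.5·rho·3²/1000
Solving for rho: rho = 2·(4.5·1000)/3² = 1000 kg/m³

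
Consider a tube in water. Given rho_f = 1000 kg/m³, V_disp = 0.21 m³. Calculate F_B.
Formula: F_B = \rho_f g V_{disp}
F_B = 1000·9.81·0.21 = 2060 N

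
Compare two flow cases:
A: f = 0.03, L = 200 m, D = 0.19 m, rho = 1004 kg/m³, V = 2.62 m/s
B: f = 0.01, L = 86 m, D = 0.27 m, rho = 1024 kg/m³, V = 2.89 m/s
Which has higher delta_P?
delta_P(A) = 108.8 kPa, delta_P(B) = 13.62 kPa. Answer: A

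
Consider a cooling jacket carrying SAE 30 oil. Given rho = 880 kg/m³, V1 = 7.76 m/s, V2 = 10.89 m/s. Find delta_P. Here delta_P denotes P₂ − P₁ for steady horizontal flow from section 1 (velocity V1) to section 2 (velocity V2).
Formula: \Delta P = \frac{1}{2} \rho (V_1^2 - V_2^2)
delta_P = 0.5·880·(7.76² − 10.89²)/1000 = -25.68 kPa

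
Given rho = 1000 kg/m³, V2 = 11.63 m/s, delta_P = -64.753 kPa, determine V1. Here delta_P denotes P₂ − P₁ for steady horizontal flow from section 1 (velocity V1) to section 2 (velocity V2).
Formula: \Delta P = \frac{1}{2} \rho (V_1^2 - V_2^2)
Substituting knowns: -64.753 = 0.5·1000·(V1² − 11.63²)/1000
Solving for V1: V1 = √(11.63² + 2·(-64.753·1000)/1000) = 2.398 m/s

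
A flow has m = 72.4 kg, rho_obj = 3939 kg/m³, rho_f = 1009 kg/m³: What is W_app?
Formula: W_{app} = mg\left(1 - \frac{\rho_f}{\rho_{obj}}\right)
W_app = 72.4·9.81·(1 − 1009/3939) = 528.3 N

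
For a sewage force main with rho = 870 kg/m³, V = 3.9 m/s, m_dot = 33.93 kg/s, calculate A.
Formula: \dot{m} = \rho A V
Substituting knowns: 33.93 = 870·A·3.9
Solving for A: A = 33.93/(870·3.9) = 0.01 m²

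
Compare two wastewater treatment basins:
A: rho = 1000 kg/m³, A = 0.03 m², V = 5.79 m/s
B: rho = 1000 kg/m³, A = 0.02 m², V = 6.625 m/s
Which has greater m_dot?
m_dot(A) = 173.7 kg/s, m_dot(B) = 132.5 kg/s. Answer: A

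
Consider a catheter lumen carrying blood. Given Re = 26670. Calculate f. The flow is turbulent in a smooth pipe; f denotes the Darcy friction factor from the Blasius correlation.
Formula: f = \frac{0.316}{Re^{0.25}}
f = 0.316/26670^0.25 = 0.02473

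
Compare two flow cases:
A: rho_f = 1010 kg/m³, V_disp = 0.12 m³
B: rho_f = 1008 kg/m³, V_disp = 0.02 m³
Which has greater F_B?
F_B(A) = 1189 N, F_B(B) = 197.8 N. Answer: A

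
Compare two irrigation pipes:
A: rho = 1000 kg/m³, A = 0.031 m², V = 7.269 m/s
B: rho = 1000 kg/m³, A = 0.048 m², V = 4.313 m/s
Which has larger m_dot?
m_dot(A) = 225.3 kg/s, m_dot(B) = 207 kg/s. Answer: A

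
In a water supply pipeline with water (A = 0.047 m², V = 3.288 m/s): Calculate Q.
Formula: Q = A V
Q = 0.047·3.288·1000 = 154.5 L/s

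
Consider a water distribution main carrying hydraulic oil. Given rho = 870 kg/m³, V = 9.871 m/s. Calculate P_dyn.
Formula: P_{dyn} = \frac{1}{2} \rho V^2
P_dyn = 0.5·870·9.871²/1000 = 42.38 kPa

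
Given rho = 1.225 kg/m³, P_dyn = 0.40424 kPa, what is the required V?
Formula: P_{dyn} = \frac{1}{2} \rho V^2
Substituting knowns: 0.40424 = 0.5·1.225·V²/1000
Solving for V: V = √(2·(0.40424·1000)/1.225) = 25.69 m/s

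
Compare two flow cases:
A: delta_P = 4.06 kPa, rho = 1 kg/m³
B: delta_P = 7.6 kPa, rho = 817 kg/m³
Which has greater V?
V(A) = 90.11 m/s, V(B) = 4.313 m/s. Answer: A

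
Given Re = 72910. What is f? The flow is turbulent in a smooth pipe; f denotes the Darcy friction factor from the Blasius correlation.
Formula: f = \frac{0.316}{Re^{0.25}}
f = 0.316/72910^0.25 = 0.01923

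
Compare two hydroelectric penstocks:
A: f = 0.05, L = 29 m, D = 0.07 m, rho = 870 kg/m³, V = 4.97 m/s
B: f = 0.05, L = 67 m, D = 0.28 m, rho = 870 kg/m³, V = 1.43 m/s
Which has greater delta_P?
delta_P(A) = 222.6 kPa, delta_P(B) = 10.64 kPa. Answer: A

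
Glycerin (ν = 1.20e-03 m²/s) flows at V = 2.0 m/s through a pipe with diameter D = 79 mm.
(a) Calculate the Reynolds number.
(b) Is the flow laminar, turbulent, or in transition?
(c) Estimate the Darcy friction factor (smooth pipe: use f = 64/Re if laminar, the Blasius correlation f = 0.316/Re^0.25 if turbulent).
(a) Re = V·D/ν = 2.0·0.079/1.20e-03 = 131.67
(b) Flow regime: laminar (Re < 2300)
(c) Friction factor: f = 64/Re = 64/131.67 = 0.4861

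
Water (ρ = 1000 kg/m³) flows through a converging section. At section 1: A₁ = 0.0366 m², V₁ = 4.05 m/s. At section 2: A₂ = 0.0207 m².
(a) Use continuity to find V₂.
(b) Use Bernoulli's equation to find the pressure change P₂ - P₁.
(a) Continuity: A₁V₁=A₂V₂ -> V₂=A₁V₁/A₂=0.0366*4.05/0.0207=7.16 m/s
(b) Bernoulli: P₂-P₁=0.5*rho*(V₁^2-V₂^2)/1000=0.5*1000*(4.05^2-7.16^2)/1000=-17.43 kPa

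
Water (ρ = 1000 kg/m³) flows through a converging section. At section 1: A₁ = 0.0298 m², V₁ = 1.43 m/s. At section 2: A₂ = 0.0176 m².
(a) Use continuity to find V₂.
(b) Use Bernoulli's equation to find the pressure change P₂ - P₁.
(a) Continuity: A₁V₁=A₂V₂ -> V₂=A₁V₁/A₂=0.0298*1.43/0.0176=2.42 m/s
(b) Bernoulli: P₂-P₁=0.5*rho*(V₁^2-V₂^2)/1000=0.5*1000*(1.43^2-2.42^2)/1000=-1.906 kPa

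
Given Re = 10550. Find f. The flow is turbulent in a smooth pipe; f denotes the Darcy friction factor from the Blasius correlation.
Formula: f = \frac{0.316}{Re^{0.25}}
f = 0.316/10550^0.25 = 0.03118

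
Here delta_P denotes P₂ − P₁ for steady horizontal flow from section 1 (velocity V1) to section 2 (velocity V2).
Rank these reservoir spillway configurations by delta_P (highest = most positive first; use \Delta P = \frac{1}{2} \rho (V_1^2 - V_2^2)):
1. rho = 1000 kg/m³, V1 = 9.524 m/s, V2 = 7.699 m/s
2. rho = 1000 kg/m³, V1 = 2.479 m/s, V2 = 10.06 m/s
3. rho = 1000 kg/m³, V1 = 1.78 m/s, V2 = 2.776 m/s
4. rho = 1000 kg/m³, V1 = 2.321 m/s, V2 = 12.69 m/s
Case 1: delta_P = 15.72 kPa
Case 2: delta_P = -47.53 kPa
Case 3: delta_P = -2.269 kPa
Case 4: delta_P = -77.82 kPa
Ranking (highest first): 1, 3, 2, 4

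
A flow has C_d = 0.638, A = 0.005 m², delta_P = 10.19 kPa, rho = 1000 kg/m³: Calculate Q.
Formula: Q = C_d A \sqrt{\frac{2 \Delta P}{\rho}}
Q = 0.638·0.005·√(2·(10.19·1000)/1000)·1000 = 14.4 L/s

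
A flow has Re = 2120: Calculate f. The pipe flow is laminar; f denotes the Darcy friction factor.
Formula: f = \frac{64}{Re}
f = 64/2120 = 0.03019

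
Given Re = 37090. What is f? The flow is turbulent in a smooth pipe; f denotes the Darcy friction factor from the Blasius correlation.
Formula: f = \frac{0.316}{Re^{0.25}}
f = 0.316/37090^0.25 = 0.02277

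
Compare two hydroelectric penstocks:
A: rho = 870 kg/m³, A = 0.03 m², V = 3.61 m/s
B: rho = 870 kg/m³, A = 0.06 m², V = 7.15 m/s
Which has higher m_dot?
m_dot(A) = 94.22 kg/s, m_dot(B) = 373.2 kg/s. Answer: B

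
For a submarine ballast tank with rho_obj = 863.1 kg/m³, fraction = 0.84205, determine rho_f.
Formula: f_{sub} = \frac{\rho_{obj}}{\rho_f}
Substituting knowns: 0.84205 = 863.1/rho_f
Solving for rho_f: rho_f = 863.1/0.84205 = 1025 kg/m³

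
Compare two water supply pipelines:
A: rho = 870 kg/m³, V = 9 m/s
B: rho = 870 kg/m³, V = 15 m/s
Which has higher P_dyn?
P_dyn(A) = 35.23 kPa, P_dyn(B) = 97.88 kPa. Answer: B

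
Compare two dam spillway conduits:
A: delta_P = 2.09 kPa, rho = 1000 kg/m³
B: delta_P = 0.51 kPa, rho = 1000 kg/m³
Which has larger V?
V(A) = 2.045 m/s, V(B) = 1.01 m/s. Answer: A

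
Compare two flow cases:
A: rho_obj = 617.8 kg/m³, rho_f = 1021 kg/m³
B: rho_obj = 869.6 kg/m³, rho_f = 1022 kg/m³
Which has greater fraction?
fraction(A) = 0.6051, fraction(B) = 0.8509. Answer: B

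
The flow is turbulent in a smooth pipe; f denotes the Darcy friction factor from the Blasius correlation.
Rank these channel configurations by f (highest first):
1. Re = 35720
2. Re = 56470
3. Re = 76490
Case 1: f = 0.02299
Case 2: f = 0.0205
Case 3: f = 0.019
Ranking (highest first): 1, 2, 3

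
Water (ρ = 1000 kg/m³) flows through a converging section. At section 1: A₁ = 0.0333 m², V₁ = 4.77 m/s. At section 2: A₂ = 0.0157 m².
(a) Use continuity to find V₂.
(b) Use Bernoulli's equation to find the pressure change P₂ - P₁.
(a) Continuity: A₁V₁=A₂V₂ -> V₂=A₁V₁/A₂=0.0333*4.77/0.0157=10.12 m/s
(b) Bernoulli: P₂-P₁=0.5*rho*(V₁^2-V₂^2)/1000=0.5*1000*(4.77^2-10.12^2)/1000=-39.83 kPa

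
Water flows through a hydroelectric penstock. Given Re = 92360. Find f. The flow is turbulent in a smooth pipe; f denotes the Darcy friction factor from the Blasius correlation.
Formula: f = \frac{0.316}{Re^{0.25}}
f = 0.316/92360^0.25 = 0.01813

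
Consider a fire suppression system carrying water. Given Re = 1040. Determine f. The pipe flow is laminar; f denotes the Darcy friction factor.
Formula: f = \frac{64}{Re}
f = 64/1040 = 0.06154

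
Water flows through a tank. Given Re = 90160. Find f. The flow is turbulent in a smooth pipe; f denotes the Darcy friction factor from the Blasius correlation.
Formula: f = \frac{0.316}{Re^{0.25}}
f = 0.316/90160^0.25 = 0.01824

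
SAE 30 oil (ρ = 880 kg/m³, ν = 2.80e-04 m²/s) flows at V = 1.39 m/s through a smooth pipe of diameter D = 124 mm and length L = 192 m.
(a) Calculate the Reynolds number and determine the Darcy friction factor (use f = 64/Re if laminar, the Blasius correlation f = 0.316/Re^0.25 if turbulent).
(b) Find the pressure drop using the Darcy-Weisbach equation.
(a) Re = V·D/ν = 1.39·0.124/2.80e-04 = 615.57 → laminar (Re < 2300); f = 64/Re = 64/615.57 = 0.10397
(b) Darcy-Weisbach: ΔP = f·(L/D)·½ρV²/1000 = 0.10397·(192/0.124)·½·880·1.39²/1000 = 136.9 kPa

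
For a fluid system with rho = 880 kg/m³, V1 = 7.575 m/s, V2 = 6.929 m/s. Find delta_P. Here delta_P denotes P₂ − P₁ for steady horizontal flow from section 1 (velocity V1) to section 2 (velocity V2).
Formula: \Delta P = \frac{1}{2} \rho (V_1^2 - V_2^2)
delta_P = 0.5·880·(7.575² − 6.929²)/1000 = 4.123 kPa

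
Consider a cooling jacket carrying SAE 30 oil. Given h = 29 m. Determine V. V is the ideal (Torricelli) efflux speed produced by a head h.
Formula: V = \sqrt{2 g h}
V = √(2·9.81·29) = 23.85 m/s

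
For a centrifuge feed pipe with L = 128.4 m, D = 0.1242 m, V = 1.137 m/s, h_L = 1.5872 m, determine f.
Formula: h_L = f \frac{L}{D} \frac{V^2}{2g}
Substituting knowns: 1.5872 = f·(128.4/0.1242)·1.137²/(2·9.81)
Solving for f: f = 1.5872·2·9.81/((128.4/0.1242)·1.137²) = 0.0233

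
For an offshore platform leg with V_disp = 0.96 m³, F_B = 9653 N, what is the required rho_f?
Formula: F_B = \rho_f g V_{disp}
Substituting knowns: 9653 = rho_f·9.81·0.96
Solving for rho_f: rho_f = 9653/(9.81·0.96) = 1025 kg/m³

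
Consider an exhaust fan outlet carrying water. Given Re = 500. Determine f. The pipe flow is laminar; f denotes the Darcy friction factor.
Formula: f = \frac{64}{Re}
f = 64/500 = 0.128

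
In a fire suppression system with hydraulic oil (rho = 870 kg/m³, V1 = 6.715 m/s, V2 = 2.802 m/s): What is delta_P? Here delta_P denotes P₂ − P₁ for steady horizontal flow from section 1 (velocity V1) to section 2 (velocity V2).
Formula: \Delta P = \frac{1}{2} \rho (V_1^2 - V_2^2)
delta_P = 0.5·870·(6.715² − 2.802²)/1000 = 16.2 kPa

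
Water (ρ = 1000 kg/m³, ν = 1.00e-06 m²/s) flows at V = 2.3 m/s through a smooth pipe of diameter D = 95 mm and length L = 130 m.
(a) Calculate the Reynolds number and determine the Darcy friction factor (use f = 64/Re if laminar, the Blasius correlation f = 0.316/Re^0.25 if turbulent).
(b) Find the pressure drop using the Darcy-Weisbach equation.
(a) Re = V·D/ν = 2.3·0.095/1.00e-06 = 218500 → turbulent (Re > 4000); f = 0.316/Re^0.25 = 0.316/218500^0.25 = 0.014616 (Blasius is strictly valid for Re ≲ 1e5; used here as the smooth-pipe estimate the problem specifies)
(b) Darcy-Weisbach: ΔP = f·(L/D)·½ρV²/1000 = 0.014616·(130/0.095)·½·1000·2.3²/1000 = 52.9 kPa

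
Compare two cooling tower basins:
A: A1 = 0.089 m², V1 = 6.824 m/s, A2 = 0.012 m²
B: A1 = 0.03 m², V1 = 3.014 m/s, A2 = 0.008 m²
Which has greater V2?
V2(A) = 50.61 m/s, V2(B) = 11.3 m/s. Answer: A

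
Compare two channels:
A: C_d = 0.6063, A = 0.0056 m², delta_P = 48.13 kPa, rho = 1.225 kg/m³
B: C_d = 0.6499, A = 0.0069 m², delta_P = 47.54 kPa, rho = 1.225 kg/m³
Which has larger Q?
Q(A) = 951.8 L/s, Q(B) = 1249 L/s. Answer: B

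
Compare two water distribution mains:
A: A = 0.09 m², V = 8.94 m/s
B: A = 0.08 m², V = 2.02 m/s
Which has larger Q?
Q(A) = 804.6 L/s, Q(B) = 161.6 L/s. Answer: A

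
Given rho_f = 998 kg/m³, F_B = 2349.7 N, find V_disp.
Formula: F_B = \rho_f g V_{disp}
Substituting knowns: 2349.7 = 998·9.81·V_disp
Solving for V_disp: V_disp = 2349.7/(998·9.81) = 0.24 m³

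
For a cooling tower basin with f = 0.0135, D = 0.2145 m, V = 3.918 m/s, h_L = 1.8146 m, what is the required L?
Formula: h_L = f \frac{L}{D} \frac{V^2}{2g}
Substituting knowns: 1.8146 = 0.0135·(L/0.2145)·3.918²/(2·9.81)
Solving for L: L = 1.8146·2·9.81·0.2145/(0.0135·3.918²) = 36.85 m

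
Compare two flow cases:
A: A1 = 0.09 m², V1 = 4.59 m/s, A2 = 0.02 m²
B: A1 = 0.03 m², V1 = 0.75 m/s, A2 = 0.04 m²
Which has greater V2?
V2(A) = 20.65 m/s, V2(B) = 0.5625 m/s. Answer: A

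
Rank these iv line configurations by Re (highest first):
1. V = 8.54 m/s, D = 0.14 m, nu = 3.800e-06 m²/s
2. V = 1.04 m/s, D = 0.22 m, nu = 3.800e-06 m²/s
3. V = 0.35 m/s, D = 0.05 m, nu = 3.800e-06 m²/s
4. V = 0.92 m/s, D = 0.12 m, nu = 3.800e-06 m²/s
Case 1: Re = 314632
Case 2: Re = 60211
Case 3: Re = 4605
Case 4: Re = 29053
Ranking (highest first): 1, 2, 4, 3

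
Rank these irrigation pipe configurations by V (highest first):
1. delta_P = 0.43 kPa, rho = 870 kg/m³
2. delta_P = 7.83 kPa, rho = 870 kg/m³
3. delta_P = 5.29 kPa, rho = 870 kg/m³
Case 1: V = 0.9942 m/s
Case 2: V = 4.243 m/s
Case 3: V = 3.487 m/s
Ranking (highest first): 2, 3, 1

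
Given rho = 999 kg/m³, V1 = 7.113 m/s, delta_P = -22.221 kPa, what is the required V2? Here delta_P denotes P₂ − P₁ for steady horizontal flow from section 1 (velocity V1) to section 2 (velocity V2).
Formula: \Delta P = \frac{1}{2} \rho (V_1^2 - V_2^2)
Substituting knowns: -22.221 = 0.5·999·(7.113² − V2²)/1000
Solving for V2: V2 = √(7.113² − 2·(-22.221·1000)/999) = 9.751 m/s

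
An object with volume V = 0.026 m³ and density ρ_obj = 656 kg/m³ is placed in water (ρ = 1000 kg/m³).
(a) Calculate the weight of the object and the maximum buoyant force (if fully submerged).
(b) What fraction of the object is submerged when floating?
(a) W=rho_obj*g*V=656*9.81*0.026=167.3 N; F_B(max)=rho*g*V=1000*9.81*0.026=255.1 N
(b) Floating fraction=rho_obj/rho=656/1000=0.656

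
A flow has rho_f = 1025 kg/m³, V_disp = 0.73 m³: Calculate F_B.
Formula: F_B = \rho_f g V_{disp}
F_B = 1025·9.81·0.73 = 7340 N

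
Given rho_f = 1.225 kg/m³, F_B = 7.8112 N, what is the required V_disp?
Formula: F_B = \rho_f g V_{disp}
Substituting knowns: 7.8112 = 1.225·9.81·V_disp
Solving for V_disp: V_disp = 7.8112/(1.225·9.81) = 0.65 m³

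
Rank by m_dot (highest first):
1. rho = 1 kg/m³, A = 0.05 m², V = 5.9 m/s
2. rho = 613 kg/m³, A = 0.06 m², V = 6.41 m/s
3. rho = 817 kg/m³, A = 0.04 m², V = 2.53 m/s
Case 1: m_dot = 0.295 kg/s
Case 2: m_dot = 235.8 kg/s
Case 3: m_dot = 82.68 kg/s
Ranking (highest first): 2, 3, 1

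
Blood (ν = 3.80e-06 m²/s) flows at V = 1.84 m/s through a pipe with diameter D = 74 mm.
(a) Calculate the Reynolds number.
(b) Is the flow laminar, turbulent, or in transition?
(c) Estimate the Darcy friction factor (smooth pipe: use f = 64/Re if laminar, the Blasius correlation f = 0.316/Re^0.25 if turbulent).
(a) Re = V·D/ν = 1.84·0.074/3.80e-06 = 35832
(b) Flow regime: turbulent (Re > 4000)
(c) Friction factor: f = 0.316/Re^0.25 = 0.316/35832^0.25 = 0.02297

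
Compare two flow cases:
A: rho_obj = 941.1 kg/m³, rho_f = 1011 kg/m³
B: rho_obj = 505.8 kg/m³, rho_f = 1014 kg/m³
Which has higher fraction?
fraction(A) = 0.9309, fraction(B) = 0.4988. Answer: A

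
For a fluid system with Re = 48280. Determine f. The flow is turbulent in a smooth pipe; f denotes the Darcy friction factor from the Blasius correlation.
Formula: f = \frac{0.316}{Re^{0.25}}
f = 0.316/48280^0.25 = 0.02132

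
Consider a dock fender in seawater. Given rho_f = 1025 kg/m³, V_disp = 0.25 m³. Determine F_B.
Formula: F_B = \rho_f g V_{disp}
F_B = 1025·9.81·0.25 = 2514 N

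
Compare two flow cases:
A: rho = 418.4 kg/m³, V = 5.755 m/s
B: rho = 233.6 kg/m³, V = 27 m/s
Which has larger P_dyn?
P_dyn(A) = 6.929 kPa, P_dyn(B) = 85.15 kPa. Answer: B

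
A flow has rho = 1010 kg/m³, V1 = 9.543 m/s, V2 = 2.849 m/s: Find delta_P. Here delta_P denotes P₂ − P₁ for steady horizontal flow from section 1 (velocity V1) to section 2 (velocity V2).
Formula: \Delta P = \frac{1}{2} \rho (V_1^2 - V_2^2)
delta_P = 0.5·1010·(9.543² − 2.849²)/1000 = 41.89 kPa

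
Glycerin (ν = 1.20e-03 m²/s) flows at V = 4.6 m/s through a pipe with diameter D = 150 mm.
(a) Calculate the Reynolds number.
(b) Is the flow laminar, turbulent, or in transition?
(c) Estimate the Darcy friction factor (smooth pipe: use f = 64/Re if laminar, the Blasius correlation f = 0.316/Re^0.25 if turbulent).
(a) Re = V·D/ν = 4.6·0.15/1.20e-03 = 575
(b) Flow regime: laminar (Re < 2300)
(c) Friction factor: f = 64/Re = 64/575 = 0.1113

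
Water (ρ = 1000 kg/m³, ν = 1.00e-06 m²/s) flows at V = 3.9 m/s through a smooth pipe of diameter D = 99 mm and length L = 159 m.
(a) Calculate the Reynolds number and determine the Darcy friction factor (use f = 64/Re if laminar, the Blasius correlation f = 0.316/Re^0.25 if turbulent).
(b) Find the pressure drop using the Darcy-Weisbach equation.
(a) Re = V·D/ν = 3.9·0.099/1.00e-06 = 386100 → turbulent (Re > 4000); f = 0.316/Re^0.25 = 0.316/386100^0.25 = 0.012677 (Blasius is strictly valid for Re ≲ 1e5; used here as the smooth-pipe estimate the problem specifies)
(b) Darcy-Weisbach: ΔP = f·(L/D)·½ρV²/1000 = 0.012677·(159/0.099)·½·1000·3.9²/1000 = 154.8 kPa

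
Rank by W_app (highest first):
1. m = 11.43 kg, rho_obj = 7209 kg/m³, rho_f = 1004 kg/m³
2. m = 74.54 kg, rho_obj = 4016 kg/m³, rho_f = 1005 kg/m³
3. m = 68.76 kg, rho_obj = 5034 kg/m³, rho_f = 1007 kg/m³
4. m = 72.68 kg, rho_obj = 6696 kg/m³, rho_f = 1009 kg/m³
Case 1: W_app = 96.51 N
Case 2: W_app = 548.2 N
Case 3: W_app = 539.6 N
Case 4: W_app = 605.6 N
Ranking (highest first): 4, 2, 3, 1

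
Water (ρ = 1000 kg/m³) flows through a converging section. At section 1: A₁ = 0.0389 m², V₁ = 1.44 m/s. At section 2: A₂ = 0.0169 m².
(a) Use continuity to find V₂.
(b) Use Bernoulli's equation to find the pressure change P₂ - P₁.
(a) Continuity: A₁V₁=A₂V₂ -> V₂=A₁V₁/A₂=0.0389*1.44/0.0169=3.31 m/s
(b) Bernoulli: P₂-P₁=0.5*rho*(V₁^2-V₂^2)/1000=0.5*1000*(1.44^2-3.31^2)/1000=-4.441 kPa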